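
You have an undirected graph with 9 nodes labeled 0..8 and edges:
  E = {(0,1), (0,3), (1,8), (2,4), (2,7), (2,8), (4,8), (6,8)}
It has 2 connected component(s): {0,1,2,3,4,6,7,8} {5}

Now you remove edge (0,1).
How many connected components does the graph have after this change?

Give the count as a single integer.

Answer: 3

Derivation:
Initial component count: 2
Remove (0,1): it was a bridge. Count increases: 2 -> 3.
  After removal, components: {0,3} {1,2,4,6,7,8} {5}
New component count: 3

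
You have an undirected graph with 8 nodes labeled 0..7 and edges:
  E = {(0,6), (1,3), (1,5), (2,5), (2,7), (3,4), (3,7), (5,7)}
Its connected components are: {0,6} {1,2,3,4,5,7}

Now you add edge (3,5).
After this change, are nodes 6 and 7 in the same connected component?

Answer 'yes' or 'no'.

Answer: no

Derivation:
Initial components: {0,6} {1,2,3,4,5,7}
Adding edge (3,5): both already in same component {1,2,3,4,5,7}. No change.
New components: {0,6} {1,2,3,4,5,7}
Are 6 and 7 in the same component? no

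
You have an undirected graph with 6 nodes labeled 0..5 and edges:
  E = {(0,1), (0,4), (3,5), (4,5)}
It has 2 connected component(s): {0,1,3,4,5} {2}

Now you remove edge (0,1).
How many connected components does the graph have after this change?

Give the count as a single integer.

Initial component count: 2
Remove (0,1): it was a bridge. Count increases: 2 -> 3.
  After removal, components: {0,3,4,5} {1} {2}
New component count: 3

Answer: 3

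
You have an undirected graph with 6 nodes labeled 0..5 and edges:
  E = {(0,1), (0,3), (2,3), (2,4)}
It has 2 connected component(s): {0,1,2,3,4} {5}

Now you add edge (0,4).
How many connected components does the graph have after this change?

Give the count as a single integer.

Answer: 2

Derivation:
Initial component count: 2
Add (0,4): endpoints already in same component. Count unchanged: 2.
New component count: 2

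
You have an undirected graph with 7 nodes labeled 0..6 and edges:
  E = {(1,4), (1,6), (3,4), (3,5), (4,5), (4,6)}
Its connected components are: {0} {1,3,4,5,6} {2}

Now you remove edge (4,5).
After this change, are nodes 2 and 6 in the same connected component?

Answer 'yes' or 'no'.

Answer: no

Derivation:
Initial components: {0} {1,3,4,5,6} {2}
Removing edge (4,5): not a bridge — component count unchanged at 3.
New components: {0} {1,3,4,5,6} {2}
Are 2 and 6 in the same component? no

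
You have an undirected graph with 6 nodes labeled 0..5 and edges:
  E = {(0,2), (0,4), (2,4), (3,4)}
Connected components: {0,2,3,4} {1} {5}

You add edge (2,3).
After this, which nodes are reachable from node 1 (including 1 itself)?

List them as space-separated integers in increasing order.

Before: nodes reachable from 1: {1}
Adding (2,3): both endpoints already in same component. Reachability from 1 unchanged.
After: nodes reachable from 1: {1}

Answer: 1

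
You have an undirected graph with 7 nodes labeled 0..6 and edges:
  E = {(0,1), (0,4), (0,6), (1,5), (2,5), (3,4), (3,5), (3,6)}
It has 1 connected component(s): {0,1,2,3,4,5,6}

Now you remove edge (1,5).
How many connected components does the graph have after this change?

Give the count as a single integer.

Answer: 1

Derivation:
Initial component count: 1
Remove (1,5): not a bridge. Count unchanged: 1.
  After removal, components: {0,1,2,3,4,5,6}
New component count: 1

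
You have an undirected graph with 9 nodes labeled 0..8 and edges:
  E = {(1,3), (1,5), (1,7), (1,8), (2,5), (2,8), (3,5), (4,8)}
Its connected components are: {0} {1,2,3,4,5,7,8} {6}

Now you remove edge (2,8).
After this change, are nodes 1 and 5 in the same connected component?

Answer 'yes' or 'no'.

Answer: yes

Derivation:
Initial components: {0} {1,2,3,4,5,7,8} {6}
Removing edge (2,8): not a bridge — component count unchanged at 3.
New components: {0} {1,2,3,4,5,7,8} {6}
Are 1 and 5 in the same component? yes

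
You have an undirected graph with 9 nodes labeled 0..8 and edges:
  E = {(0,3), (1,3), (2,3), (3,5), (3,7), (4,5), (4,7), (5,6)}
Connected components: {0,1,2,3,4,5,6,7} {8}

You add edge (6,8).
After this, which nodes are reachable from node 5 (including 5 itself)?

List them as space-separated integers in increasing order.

Answer: 0 1 2 3 4 5 6 7 8

Derivation:
Before: nodes reachable from 5: {0,1,2,3,4,5,6,7}
Adding (6,8): merges 5's component with another. Reachability grows.
After: nodes reachable from 5: {0,1,2,3,4,5,6,7,8}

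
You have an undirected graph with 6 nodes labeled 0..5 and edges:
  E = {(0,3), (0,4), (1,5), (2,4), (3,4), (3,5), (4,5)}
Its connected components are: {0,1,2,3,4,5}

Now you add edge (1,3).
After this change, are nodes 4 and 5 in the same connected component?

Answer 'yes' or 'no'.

Initial components: {0,1,2,3,4,5}
Adding edge (1,3): both already in same component {0,1,2,3,4,5}. No change.
New components: {0,1,2,3,4,5}
Are 4 and 5 in the same component? yes

Answer: yes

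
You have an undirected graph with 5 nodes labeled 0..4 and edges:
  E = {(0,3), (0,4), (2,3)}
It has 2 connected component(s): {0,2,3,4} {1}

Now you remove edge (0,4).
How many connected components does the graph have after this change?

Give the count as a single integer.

Initial component count: 2
Remove (0,4): it was a bridge. Count increases: 2 -> 3.
  After removal, components: {0,2,3} {1} {4}
New component count: 3

Answer: 3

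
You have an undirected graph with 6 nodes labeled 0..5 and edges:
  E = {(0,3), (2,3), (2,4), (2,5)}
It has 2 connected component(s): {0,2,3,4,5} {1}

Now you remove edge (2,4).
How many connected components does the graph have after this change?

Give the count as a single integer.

Answer: 3

Derivation:
Initial component count: 2
Remove (2,4): it was a bridge. Count increases: 2 -> 3.
  After removal, components: {0,2,3,5} {1} {4}
New component count: 3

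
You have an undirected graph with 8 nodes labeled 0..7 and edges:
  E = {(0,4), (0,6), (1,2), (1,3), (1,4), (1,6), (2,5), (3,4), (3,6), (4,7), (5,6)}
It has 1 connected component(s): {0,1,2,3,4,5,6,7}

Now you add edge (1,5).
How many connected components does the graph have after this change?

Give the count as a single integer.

Answer: 1

Derivation:
Initial component count: 1
Add (1,5): endpoints already in same component. Count unchanged: 1.
New component count: 1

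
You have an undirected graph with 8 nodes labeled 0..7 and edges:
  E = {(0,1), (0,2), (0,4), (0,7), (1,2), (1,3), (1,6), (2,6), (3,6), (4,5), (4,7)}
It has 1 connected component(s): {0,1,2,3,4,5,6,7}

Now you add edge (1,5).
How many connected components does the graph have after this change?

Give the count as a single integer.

Initial component count: 1
Add (1,5): endpoints already in same component. Count unchanged: 1.
New component count: 1

Answer: 1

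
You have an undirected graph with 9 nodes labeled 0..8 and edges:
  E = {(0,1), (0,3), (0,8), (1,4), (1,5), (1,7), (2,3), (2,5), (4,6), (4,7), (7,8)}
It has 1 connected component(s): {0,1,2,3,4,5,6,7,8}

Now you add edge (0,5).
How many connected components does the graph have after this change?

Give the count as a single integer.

Answer: 1

Derivation:
Initial component count: 1
Add (0,5): endpoints already in same component. Count unchanged: 1.
New component count: 1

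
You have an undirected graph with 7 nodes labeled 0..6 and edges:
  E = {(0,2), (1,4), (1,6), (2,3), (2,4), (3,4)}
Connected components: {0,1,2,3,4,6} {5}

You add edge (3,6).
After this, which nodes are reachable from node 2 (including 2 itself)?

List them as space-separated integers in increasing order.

Before: nodes reachable from 2: {0,1,2,3,4,6}
Adding (3,6): both endpoints already in same component. Reachability from 2 unchanged.
After: nodes reachable from 2: {0,1,2,3,4,6}

Answer: 0 1 2 3 4 6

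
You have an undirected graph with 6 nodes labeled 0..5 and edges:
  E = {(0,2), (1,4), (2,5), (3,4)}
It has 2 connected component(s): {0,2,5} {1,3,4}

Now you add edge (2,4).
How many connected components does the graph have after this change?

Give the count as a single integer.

Answer: 1

Derivation:
Initial component count: 2
Add (2,4): merges two components. Count decreases: 2 -> 1.
New component count: 1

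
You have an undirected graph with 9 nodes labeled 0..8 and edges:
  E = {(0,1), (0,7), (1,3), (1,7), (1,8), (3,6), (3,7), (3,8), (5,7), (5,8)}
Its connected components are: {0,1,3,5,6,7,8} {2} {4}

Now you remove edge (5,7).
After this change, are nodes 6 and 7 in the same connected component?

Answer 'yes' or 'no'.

Initial components: {0,1,3,5,6,7,8} {2} {4}
Removing edge (5,7): not a bridge — component count unchanged at 3.
New components: {0,1,3,5,6,7,8} {2} {4}
Are 6 and 7 in the same component? yes

Answer: yes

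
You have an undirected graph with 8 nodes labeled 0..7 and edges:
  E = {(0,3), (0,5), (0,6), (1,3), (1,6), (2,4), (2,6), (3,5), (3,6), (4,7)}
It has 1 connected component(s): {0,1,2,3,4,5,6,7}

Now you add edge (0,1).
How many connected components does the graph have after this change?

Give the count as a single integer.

Answer: 1

Derivation:
Initial component count: 1
Add (0,1): endpoints already in same component. Count unchanged: 1.
New component count: 1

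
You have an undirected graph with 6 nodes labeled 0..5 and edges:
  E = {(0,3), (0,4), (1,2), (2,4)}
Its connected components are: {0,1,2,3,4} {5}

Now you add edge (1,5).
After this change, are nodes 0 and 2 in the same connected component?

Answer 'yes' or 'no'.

Initial components: {0,1,2,3,4} {5}
Adding edge (1,5): merges {0,1,2,3,4} and {5}.
New components: {0,1,2,3,4,5}
Are 0 and 2 in the same component? yes

Answer: yes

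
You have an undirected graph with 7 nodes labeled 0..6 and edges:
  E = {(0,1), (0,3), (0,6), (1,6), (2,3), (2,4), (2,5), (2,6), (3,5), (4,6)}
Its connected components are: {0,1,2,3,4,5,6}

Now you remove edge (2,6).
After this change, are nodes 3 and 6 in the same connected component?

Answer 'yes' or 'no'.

Answer: yes

Derivation:
Initial components: {0,1,2,3,4,5,6}
Removing edge (2,6): not a bridge — component count unchanged at 1.
New components: {0,1,2,3,4,5,6}
Are 3 and 6 in the same component? yes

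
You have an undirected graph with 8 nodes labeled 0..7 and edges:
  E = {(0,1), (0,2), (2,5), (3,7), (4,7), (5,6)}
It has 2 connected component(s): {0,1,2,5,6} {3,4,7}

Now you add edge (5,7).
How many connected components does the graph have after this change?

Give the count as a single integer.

Initial component count: 2
Add (5,7): merges two components. Count decreases: 2 -> 1.
New component count: 1

Answer: 1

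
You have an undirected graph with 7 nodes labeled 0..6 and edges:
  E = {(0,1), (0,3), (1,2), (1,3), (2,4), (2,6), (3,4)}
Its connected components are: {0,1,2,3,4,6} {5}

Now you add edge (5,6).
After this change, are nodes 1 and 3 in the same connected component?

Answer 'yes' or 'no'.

Answer: yes

Derivation:
Initial components: {0,1,2,3,4,6} {5}
Adding edge (5,6): merges {5} and {0,1,2,3,4,6}.
New components: {0,1,2,3,4,5,6}
Are 1 and 3 in the same component? yes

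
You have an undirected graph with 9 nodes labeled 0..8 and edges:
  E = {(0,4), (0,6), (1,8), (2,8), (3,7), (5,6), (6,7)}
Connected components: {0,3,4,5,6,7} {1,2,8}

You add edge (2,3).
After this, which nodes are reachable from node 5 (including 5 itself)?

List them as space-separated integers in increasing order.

Answer: 0 1 2 3 4 5 6 7 8

Derivation:
Before: nodes reachable from 5: {0,3,4,5,6,7}
Adding (2,3): merges 5's component with another. Reachability grows.
After: nodes reachable from 5: {0,1,2,3,4,5,6,7,8}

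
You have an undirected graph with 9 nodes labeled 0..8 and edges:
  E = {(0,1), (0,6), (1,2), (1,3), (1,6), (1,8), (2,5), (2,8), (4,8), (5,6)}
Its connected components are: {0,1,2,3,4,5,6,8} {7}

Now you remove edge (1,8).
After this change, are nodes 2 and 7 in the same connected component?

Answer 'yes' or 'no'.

Initial components: {0,1,2,3,4,5,6,8} {7}
Removing edge (1,8): not a bridge — component count unchanged at 2.
New components: {0,1,2,3,4,5,6,8} {7}
Are 2 and 7 in the same component? no

Answer: no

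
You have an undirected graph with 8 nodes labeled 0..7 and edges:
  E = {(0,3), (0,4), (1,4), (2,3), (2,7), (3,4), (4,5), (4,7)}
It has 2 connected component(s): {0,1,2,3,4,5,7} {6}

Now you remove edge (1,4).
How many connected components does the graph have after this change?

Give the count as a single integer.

Answer: 3

Derivation:
Initial component count: 2
Remove (1,4): it was a bridge. Count increases: 2 -> 3.
  After removal, components: {0,2,3,4,5,7} {1} {6}
New component count: 3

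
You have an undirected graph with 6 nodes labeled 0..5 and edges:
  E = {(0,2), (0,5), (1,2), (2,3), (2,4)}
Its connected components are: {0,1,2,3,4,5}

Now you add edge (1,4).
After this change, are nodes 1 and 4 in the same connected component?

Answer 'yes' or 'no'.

Answer: yes

Derivation:
Initial components: {0,1,2,3,4,5}
Adding edge (1,4): both already in same component {0,1,2,3,4,5}. No change.
New components: {0,1,2,3,4,5}
Are 1 and 4 in the same component? yes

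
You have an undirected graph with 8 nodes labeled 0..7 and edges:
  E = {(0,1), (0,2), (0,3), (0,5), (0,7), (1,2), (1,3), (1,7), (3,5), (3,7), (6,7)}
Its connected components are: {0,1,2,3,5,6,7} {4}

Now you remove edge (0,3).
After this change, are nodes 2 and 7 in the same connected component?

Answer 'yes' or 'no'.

Answer: yes

Derivation:
Initial components: {0,1,2,3,5,6,7} {4}
Removing edge (0,3): not a bridge — component count unchanged at 2.
New components: {0,1,2,3,5,6,7} {4}
Are 2 and 7 in the same component? yes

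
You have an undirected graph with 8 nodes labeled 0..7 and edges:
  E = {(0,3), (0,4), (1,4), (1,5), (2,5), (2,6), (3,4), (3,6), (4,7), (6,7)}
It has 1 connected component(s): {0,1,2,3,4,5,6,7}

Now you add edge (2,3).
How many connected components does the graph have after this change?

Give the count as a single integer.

Initial component count: 1
Add (2,3): endpoints already in same component. Count unchanged: 1.
New component count: 1

Answer: 1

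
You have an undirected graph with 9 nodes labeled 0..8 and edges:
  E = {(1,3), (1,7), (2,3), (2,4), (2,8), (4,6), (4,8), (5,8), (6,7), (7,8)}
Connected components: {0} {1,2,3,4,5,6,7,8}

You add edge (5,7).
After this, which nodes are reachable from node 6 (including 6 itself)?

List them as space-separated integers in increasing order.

Answer: 1 2 3 4 5 6 7 8

Derivation:
Before: nodes reachable from 6: {1,2,3,4,5,6,7,8}
Adding (5,7): both endpoints already in same component. Reachability from 6 unchanged.
After: nodes reachable from 6: {1,2,3,4,5,6,7,8}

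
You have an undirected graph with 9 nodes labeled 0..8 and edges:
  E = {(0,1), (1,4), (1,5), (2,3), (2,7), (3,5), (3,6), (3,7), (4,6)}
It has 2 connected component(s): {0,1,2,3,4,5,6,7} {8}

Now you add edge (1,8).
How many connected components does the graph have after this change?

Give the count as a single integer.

Answer: 1

Derivation:
Initial component count: 2
Add (1,8): merges two components. Count decreases: 2 -> 1.
New component count: 1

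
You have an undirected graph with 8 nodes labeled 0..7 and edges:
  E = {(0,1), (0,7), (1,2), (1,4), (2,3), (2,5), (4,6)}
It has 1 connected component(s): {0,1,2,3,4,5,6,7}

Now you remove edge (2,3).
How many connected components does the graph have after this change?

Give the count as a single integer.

Initial component count: 1
Remove (2,3): it was a bridge. Count increases: 1 -> 2.
  After removal, components: {0,1,2,4,5,6,7} {3}
New component count: 2

Answer: 2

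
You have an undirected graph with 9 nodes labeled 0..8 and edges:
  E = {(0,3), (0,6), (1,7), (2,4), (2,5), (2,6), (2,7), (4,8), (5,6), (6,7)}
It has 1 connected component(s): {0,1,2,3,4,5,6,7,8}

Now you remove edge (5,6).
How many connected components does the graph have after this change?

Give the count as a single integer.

Answer: 1

Derivation:
Initial component count: 1
Remove (5,6): not a bridge. Count unchanged: 1.
  After removal, components: {0,1,2,3,4,5,6,7,8}
New component count: 1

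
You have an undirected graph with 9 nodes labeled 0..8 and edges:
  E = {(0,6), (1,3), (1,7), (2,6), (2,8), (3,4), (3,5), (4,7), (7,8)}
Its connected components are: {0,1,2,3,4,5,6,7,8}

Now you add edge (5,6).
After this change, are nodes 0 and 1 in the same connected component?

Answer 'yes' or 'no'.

Answer: yes

Derivation:
Initial components: {0,1,2,3,4,5,6,7,8}
Adding edge (5,6): both already in same component {0,1,2,3,4,5,6,7,8}. No change.
New components: {0,1,2,3,4,5,6,7,8}
Are 0 and 1 in the same component? yes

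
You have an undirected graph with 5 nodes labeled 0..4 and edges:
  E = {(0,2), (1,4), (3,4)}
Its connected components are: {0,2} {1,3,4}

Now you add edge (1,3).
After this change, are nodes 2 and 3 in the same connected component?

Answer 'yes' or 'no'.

Answer: no

Derivation:
Initial components: {0,2} {1,3,4}
Adding edge (1,3): both already in same component {1,3,4}. No change.
New components: {0,2} {1,3,4}
Are 2 and 3 in the same component? no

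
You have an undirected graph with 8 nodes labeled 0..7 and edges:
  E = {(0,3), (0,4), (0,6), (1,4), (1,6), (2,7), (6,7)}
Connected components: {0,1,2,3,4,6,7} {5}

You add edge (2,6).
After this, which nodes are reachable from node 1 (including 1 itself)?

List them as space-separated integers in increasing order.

Before: nodes reachable from 1: {0,1,2,3,4,6,7}
Adding (2,6): both endpoints already in same component. Reachability from 1 unchanged.
After: nodes reachable from 1: {0,1,2,3,4,6,7}

Answer: 0 1 2 3 4 6 7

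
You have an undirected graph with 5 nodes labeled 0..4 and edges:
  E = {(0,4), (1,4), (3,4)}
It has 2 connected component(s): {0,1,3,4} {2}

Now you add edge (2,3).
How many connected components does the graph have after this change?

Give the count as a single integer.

Answer: 1

Derivation:
Initial component count: 2
Add (2,3): merges two components. Count decreases: 2 -> 1.
New component count: 1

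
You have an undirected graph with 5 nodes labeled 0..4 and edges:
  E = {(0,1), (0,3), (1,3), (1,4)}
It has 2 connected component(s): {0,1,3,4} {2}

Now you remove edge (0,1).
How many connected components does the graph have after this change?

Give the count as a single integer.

Answer: 2

Derivation:
Initial component count: 2
Remove (0,1): not a bridge. Count unchanged: 2.
  After removal, components: {0,1,3,4} {2}
New component count: 2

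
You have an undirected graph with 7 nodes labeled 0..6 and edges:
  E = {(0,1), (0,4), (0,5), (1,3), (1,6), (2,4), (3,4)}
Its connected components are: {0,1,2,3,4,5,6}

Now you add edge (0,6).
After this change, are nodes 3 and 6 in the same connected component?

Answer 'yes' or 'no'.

Answer: yes

Derivation:
Initial components: {0,1,2,3,4,5,6}
Adding edge (0,6): both already in same component {0,1,2,3,4,5,6}. No change.
New components: {0,1,2,3,4,5,6}
Are 3 and 6 in the same component? yes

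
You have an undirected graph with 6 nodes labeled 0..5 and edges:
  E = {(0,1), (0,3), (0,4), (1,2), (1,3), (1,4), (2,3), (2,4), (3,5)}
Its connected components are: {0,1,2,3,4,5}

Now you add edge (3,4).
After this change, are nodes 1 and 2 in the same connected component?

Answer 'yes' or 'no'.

Answer: yes

Derivation:
Initial components: {0,1,2,3,4,5}
Adding edge (3,4): both already in same component {0,1,2,3,4,5}. No change.
New components: {0,1,2,3,4,5}
Are 1 and 2 in the same component? yes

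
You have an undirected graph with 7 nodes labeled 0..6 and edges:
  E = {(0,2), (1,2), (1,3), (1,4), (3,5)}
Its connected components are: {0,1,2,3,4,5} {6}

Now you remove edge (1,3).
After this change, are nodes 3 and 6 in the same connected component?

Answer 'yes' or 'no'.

Answer: no

Derivation:
Initial components: {0,1,2,3,4,5} {6}
Removing edge (1,3): it was a bridge — component count 2 -> 3.
New components: {0,1,2,4} {3,5} {6}
Are 3 and 6 in the same component? no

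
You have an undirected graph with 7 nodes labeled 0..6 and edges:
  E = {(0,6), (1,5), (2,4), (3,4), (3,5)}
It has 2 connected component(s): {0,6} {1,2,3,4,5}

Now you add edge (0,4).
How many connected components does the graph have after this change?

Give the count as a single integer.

Initial component count: 2
Add (0,4): merges two components. Count decreases: 2 -> 1.
New component count: 1

Answer: 1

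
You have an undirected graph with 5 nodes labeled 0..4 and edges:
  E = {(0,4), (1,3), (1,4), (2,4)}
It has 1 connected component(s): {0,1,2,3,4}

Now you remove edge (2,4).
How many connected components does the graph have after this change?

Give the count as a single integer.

Initial component count: 1
Remove (2,4): it was a bridge. Count increases: 1 -> 2.
  After removal, components: {0,1,3,4} {2}
New component count: 2

Answer: 2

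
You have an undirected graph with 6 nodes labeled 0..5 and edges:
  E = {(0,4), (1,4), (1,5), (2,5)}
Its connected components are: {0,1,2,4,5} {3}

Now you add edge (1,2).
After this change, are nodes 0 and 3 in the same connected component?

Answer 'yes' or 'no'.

Initial components: {0,1,2,4,5} {3}
Adding edge (1,2): both already in same component {0,1,2,4,5}. No change.
New components: {0,1,2,4,5} {3}
Are 0 and 3 in the same component? no

Answer: no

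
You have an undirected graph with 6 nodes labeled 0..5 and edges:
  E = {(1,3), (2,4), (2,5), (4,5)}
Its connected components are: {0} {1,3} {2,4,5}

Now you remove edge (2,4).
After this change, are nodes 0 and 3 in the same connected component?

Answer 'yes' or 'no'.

Initial components: {0} {1,3} {2,4,5}
Removing edge (2,4): not a bridge — component count unchanged at 3.
New components: {0} {1,3} {2,4,5}
Are 0 and 3 in the same component? no

Answer: no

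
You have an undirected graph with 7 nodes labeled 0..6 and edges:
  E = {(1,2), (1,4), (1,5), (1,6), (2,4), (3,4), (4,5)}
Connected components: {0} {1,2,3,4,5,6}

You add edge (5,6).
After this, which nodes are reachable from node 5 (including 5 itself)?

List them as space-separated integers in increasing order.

Answer: 1 2 3 4 5 6

Derivation:
Before: nodes reachable from 5: {1,2,3,4,5,6}
Adding (5,6): both endpoints already in same component. Reachability from 5 unchanged.
After: nodes reachable from 5: {1,2,3,4,5,6}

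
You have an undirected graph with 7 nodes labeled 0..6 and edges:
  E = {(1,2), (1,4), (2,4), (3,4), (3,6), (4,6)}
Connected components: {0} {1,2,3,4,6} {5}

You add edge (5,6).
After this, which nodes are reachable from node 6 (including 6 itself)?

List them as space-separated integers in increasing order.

Before: nodes reachable from 6: {1,2,3,4,6}
Adding (5,6): merges 6's component with another. Reachability grows.
After: nodes reachable from 6: {1,2,3,4,5,6}

Answer: 1 2 3 4 5 6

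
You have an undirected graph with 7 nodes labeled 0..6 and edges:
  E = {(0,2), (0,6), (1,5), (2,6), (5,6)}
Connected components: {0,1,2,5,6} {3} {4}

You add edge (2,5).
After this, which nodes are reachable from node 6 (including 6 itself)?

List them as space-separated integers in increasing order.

Answer: 0 1 2 5 6

Derivation:
Before: nodes reachable from 6: {0,1,2,5,6}
Adding (2,5): both endpoints already in same component. Reachability from 6 unchanged.
After: nodes reachable from 6: {0,1,2,5,6}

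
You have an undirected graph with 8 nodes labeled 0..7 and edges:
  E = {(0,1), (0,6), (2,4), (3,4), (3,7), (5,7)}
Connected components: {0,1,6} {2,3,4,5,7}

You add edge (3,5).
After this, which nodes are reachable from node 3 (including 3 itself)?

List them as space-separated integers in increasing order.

Before: nodes reachable from 3: {2,3,4,5,7}
Adding (3,5): both endpoints already in same component. Reachability from 3 unchanged.
After: nodes reachable from 3: {2,3,4,5,7}

Answer: 2 3 4 5 7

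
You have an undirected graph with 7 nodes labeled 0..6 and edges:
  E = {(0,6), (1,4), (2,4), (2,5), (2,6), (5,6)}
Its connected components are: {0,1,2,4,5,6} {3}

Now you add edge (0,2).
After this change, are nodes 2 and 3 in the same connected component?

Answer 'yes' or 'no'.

Initial components: {0,1,2,4,5,6} {3}
Adding edge (0,2): both already in same component {0,1,2,4,5,6}. No change.
New components: {0,1,2,4,5,6} {3}
Are 2 and 3 in the same component? no

Answer: no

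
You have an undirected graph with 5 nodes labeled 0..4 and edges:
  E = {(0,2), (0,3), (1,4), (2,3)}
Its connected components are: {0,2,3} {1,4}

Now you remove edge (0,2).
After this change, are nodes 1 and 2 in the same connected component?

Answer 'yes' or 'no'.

Initial components: {0,2,3} {1,4}
Removing edge (0,2): not a bridge — component count unchanged at 2.
New components: {0,2,3} {1,4}
Are 1 and 2 in the same component? no

Answer: no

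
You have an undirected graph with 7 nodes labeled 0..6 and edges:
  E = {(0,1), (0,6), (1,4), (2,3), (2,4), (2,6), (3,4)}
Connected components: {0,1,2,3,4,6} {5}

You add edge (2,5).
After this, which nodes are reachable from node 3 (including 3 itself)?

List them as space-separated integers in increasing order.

Before: nodes reachable from 3: {0,1,2,3,4,6}
Adding (2,5): merges 3's component with another. Reachability grows.
After: nodes reachable from 3: {0,1,2,3,4,5,6}

Answer: 0 1 2 3 4 5 6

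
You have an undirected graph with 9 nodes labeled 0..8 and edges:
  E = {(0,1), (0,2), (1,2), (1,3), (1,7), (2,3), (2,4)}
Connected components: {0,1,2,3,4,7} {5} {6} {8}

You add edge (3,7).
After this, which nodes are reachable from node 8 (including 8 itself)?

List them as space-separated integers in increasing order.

Answer: 8

Derivation:
Before: nodes reachable from 8: {8}
Adding (3,7): both endpoints already in same component. Reachability from 8 unchanged.
After: nodes reachable from 8: {8}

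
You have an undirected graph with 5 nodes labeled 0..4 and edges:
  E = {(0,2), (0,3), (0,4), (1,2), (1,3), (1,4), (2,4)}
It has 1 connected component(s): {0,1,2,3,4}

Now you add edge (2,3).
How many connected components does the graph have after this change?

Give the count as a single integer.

Answer: 1

Derivation:
Initial component count: 1
Add (2,3): endpoints already in same component. Count unchanged: 1.
New component count: 1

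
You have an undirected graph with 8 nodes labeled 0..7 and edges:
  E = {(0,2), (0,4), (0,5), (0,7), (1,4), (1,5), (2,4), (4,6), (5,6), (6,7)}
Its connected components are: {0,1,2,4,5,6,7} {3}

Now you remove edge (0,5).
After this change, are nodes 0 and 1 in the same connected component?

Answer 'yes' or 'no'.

Initial components: {0,1,2,4,5,6,7} {3}
Removing edge (0,5): not a bridge — component count unchanged at 2.
New components: {0,1,2,4,5,6,7} {3}
Are 0 and 1 in the same component? yes

Answer: yes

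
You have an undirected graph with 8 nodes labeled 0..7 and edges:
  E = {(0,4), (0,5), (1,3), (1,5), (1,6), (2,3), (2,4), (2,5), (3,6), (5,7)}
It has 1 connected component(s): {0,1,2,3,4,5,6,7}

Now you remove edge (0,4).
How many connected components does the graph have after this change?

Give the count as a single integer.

Initial component count: 1
Remove (0,4): not a bridge. Count unchanged: 1.
  After removal, components: {0,1,2,3,4,5,6,7}
New component count: 1

Answer: 1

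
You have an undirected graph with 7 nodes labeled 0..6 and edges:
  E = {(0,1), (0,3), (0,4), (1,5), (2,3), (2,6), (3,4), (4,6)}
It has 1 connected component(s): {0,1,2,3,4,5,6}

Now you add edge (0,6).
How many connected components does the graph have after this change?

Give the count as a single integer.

Initial component count: 1
Add (0,6): endpoints already in same component. Count unchanged: 1.
New component count: 1

Answer: 1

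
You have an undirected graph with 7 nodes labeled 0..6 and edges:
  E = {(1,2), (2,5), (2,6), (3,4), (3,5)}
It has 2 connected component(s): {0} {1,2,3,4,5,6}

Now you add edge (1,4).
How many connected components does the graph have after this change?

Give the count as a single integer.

Initial component count: 2
Add (1,4): endpoints already in same component. Count unchanged: 2.
New component count: 2

Answer: 2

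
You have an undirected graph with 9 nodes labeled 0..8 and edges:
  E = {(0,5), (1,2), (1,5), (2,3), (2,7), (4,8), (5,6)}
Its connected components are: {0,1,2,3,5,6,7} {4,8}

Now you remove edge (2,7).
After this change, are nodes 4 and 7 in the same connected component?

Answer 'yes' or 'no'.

Initial components: {0,1,2,3,5,6,7} {4,8}
Removing edge (2,7): it was a bridge — component count 2 -> 3.
New components: {0,1,2,3,5,6} {4,8} {7}
Are 4 and 7 in the same component? no

Answer: no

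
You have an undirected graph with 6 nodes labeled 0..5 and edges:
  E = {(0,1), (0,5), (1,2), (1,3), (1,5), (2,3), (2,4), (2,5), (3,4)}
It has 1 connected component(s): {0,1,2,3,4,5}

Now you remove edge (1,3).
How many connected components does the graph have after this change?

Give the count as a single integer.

Answer: 1

Derivation:
Initial component count: 1
Remove (1,3): not a bridge. Count unchanged: 1.
  After removal, components: {0,1,2,3,4,5}
New component count: 1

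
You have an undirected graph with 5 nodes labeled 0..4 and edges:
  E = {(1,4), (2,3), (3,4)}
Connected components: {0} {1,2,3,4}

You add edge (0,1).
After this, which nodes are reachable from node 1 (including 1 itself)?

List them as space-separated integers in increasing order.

Answer: 0 1 2 3 4

Derivation:
Before: nodes reachable from 1: {1,2,3,4}
Adding (0,1): merges 1's component with another. Reachability grows.
After: nodes reachable from 1: {0,1,2,3,4}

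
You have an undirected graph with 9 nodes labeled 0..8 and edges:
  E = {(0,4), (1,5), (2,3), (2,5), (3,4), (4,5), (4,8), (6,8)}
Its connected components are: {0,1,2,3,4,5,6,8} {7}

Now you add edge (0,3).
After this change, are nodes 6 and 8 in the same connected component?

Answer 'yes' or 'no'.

Answer: yes

Derivation:
Initial components: {0,1,2,3,4,5,6,8} {7}
Adding edge (0,3): both already in same component {0,1,2,3,4,5,6,8}. No change.
New components: {0,1,2,3,4,5,6,8} {7}
Are 6 and 8 in the same component? yes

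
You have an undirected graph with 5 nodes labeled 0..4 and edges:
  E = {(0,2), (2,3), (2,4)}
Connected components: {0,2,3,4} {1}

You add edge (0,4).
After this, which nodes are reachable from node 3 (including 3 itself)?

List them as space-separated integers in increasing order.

Before: nodes reachable from 3: {0,2,3,4}
Adding (0,4): both endpoints already in same component. Reachability from 3 unchanged.
After: nodes reachable from 3: {0,2,3,4}

Answer: 0 2 3 4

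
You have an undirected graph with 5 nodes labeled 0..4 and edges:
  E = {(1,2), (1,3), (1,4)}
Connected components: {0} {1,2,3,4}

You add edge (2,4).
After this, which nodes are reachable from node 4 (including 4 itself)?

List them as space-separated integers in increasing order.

Answer: 1 2 3 4

Derivation:
Before: nodes reachable from 4: {1,2,3,4}
Adding (2,4): both endpoints already in same component. Reachability from 4 unchanged.
After: nodes reachable from 4: {1,2,3,4}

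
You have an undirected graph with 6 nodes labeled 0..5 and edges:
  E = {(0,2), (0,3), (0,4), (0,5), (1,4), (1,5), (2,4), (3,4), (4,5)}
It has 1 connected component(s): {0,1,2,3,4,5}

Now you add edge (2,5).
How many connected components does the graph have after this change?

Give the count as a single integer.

Initial component count: 1
Add (2,5): endpoints already in same component. Count unchanged: 1.
New component count: 1

Answer: 1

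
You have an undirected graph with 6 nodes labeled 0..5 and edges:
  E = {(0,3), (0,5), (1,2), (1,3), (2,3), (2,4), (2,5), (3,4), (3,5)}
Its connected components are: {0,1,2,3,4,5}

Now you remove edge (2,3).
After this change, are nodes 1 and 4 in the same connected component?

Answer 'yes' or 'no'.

Initial components: {0,1,2,3,4,5}
Removing edge (2,3): not a bridge — component count unchanged at 1.
New components: {0,1,2,3,4,5}
Are 1 and 4 in the same component? yes

Answer: yes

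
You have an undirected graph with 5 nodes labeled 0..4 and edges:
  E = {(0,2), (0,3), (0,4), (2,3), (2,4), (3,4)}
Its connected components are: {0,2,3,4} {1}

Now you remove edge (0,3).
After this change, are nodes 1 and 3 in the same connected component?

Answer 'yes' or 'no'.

Answer: no

Derivation:
Initial components: {0,2,3,4} {1}
Removing edge (0,3): not a bridge — component count unchanged at 2.
New components: {0,2,3,4} {1}
Are 1 and 3 in the same component? no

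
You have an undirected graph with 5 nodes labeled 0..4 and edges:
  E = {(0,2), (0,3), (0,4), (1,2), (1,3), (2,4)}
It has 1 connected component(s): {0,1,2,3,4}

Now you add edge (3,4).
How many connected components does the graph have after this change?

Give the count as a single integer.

Initial component count: 1
Add (3,4): endpoints already in same component. Count unchanged: 1.
New component count: 1

Answer: 1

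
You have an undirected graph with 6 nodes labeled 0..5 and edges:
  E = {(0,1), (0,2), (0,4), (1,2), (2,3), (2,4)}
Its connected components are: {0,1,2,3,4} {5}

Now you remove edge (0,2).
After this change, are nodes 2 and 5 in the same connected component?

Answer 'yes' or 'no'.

Initial components: {0,1,2,3,4} {5}
Removing edge (0,2): not a bridge — component count unchanged at 2.
New components: {0,1,2,3,4} {5}
Are 2 and 5 in the same component? no

Answer: no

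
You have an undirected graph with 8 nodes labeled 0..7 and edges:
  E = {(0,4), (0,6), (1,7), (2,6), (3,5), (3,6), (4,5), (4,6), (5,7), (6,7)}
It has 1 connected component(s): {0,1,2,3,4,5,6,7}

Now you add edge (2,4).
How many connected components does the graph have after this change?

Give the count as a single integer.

Answer: 1

Derivation:
Initial component count: 1
Add (2,4): endpoints already in same component. Count unchanged: 1.
New component count: 1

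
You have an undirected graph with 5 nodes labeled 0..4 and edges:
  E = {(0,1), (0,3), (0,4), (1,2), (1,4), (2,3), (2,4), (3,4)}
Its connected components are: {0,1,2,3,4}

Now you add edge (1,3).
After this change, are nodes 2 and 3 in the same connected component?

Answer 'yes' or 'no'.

Initial components: {0,1,2,3,4}
Adding edge (1,3): both already in same component {0,1,2,3,4}. No change.
New components: {0,1,2,3,4}
Are 2 and 3 in the same component? yes

Answer: yes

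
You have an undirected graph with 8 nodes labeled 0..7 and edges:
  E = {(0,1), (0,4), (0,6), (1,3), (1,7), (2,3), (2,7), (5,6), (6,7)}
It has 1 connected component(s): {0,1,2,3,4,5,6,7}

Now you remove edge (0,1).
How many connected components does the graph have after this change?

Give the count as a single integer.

Initial component count: 1
Remove (0,1): not a bridge. Count unchanged: 1.
  After removal, components: {0,1,2,3,4,5,6,7}
New component count: 1

Answer: 1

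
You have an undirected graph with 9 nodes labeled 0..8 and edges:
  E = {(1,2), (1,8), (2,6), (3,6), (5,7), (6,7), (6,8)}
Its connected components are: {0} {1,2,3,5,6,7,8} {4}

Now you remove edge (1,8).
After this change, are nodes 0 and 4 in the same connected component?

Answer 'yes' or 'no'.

Initial components: {0} {1,2,3,5,6,7,8} {4}
Removing edge (1,8): not a bridge — component count unchanged at 3.
New components: {0} {1,2,3,5,6,7,8} {4}
Are 0 and 4 in the same component? no

Answer: no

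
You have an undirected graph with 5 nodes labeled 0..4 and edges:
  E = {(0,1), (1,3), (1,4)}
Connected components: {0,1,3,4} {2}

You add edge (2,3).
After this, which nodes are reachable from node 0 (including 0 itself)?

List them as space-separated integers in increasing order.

Answer: 0 1 2 3 4

Derivation:
Before: nodes reachable from 0: {0,1,3,4}
Adding (2,3): merges 0's component with another. Reachability grows.
After: nodes reachable from 0: {0,1,2,3,4}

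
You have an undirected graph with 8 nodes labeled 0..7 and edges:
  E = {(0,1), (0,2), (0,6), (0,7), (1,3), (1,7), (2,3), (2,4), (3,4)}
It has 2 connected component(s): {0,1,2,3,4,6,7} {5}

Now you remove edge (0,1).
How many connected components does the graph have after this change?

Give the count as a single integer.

Answer: 2

Derivation:
Initial component count: 2
Remove (0,1): not a bridge. Count unchanged: 2.
  After removal, components: {0,1,2,3,4,6,7} {5}
New component count: 2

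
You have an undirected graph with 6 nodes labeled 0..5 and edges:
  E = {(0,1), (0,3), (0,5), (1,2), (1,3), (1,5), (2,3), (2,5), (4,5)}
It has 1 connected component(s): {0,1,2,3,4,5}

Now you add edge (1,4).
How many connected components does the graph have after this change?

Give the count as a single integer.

Answer: 1

Derivation:
Initial component count: 1
Add (1,4): endpoints already in same component. Count unchanged: 1.
New component count: 1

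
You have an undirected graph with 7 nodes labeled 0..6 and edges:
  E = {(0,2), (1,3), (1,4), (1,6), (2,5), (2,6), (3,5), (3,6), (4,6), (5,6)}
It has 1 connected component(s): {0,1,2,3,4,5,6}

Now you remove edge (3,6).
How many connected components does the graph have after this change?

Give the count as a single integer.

Initial component count: 1
Remove (3,6): not a bridge. Count unchanged: 1.
  After removal, components: {0,1,2,3,4,5,6}
New component count: 1

Answer: 1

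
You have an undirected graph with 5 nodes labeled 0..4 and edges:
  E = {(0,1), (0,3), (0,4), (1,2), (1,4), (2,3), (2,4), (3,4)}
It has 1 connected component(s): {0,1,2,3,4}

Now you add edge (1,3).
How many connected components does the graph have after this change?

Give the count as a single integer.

Initial component count: 1
Add (1,3): endpoints already in same component. Count unchanged: 1.
New component count: 1

Answer: 1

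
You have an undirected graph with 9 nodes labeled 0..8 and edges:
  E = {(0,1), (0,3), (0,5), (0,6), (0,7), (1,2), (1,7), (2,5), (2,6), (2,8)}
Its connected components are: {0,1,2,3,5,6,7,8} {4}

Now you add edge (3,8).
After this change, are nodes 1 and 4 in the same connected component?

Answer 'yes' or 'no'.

Answer: no

Derivation:
Initial components: {0,1,2,3,5,6,7,8} {4}
Adding edge (3,8): both already in same component {0,1,2,3,5,6,7,8}. No change.
New components: {0,1,2,3,5,6,7,8} {4}
Are 1 and 4 in the same component? no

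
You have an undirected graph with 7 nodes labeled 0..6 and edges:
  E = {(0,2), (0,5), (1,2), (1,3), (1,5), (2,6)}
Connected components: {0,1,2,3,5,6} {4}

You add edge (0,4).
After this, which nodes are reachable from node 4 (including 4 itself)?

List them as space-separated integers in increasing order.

Answer: 0 1 2 3 4 5 6

Derivation:
Before: nodes reachable from 4: {4}
Adding (0,4): merges 4's component with another. Reachability grows.
After: nodes reachable from 4: {0,1,2,3,4,5,6}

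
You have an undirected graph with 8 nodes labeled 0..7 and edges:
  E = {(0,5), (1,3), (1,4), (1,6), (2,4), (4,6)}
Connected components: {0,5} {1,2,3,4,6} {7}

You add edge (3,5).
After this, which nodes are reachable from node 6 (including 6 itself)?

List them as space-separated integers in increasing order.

Before: nodes reachable from 6: {1,2,3,4,6}
Adding (3,5): merges 6's component with another. Reachability grows.
After: nodes reachable from 6: {0,1,2,3,4,5,6}

Answer: 0 1 2 3 4 5 6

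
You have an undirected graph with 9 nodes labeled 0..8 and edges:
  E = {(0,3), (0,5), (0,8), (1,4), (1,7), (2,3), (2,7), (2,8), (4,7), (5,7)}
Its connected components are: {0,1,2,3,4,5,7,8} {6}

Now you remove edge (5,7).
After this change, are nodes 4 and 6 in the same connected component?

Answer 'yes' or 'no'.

Answer: no

Derivation:
Initial components: {0,1,2,3,4,5,7,8} {6}
Removing edge (5,7): not a bridge — component count unchanged at 2.
New components: {0,1,2,3,4,5,7,8} {6}
Are 4 and 6 in the same component? no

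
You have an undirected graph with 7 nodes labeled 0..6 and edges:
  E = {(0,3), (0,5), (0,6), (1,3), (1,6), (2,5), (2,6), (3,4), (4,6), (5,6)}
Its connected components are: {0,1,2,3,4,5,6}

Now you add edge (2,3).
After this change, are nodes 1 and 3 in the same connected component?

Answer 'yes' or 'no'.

Answer: yes

Derivation:
Initial components: {0,1,2,3,4,5,6}
Adding edge (2,3): both already in same component {0,1,2,3,4,5,6}. No change.
New components: {0,1,2,3,4,5,6}
Are 1 and 3 in the same component? yes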